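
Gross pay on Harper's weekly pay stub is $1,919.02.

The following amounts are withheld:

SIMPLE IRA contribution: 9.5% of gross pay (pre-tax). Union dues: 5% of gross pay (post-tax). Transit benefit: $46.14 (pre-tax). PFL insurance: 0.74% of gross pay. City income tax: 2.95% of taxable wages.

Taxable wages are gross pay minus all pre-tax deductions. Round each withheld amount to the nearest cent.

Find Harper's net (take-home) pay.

$1,530.55

Transit benefit: $46.14
SIMPLE IRA contribution: $1,919.02 × 0.095 = $182.31
Pre-tax total = $46.14 + $182.31 = $228.45
Taxable wages = $1,919.02 − $228.45 = $1,690.57
City income tax: $1,690.57 × 0.0295 = $49.87
PFL insurance: $1,919.02 × 0.0074 = $14.20
Union dues: $1,919.02 × 0.05 = $95.95
Total deductions = $46.14 + $182.31 + $49.87 + $14.20 + $95.95 = $388.47
Net pay = $1,919.02 − $388.47 = $1,530.55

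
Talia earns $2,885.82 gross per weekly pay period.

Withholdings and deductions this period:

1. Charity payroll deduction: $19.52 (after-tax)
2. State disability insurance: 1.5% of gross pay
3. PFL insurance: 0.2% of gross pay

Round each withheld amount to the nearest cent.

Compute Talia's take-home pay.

$2,817.24

PFL insurance: $2,885.82 × 0.002 = $5.77
State disability insurance: $2,885.82 × 0.015 = $43.29
Charity payroll deduction: $19.52
Total deductions = $5.77 + $43.29 + $19.52 = $68.58
Net pay = $2,885.82 − $68.58 = $2,817.24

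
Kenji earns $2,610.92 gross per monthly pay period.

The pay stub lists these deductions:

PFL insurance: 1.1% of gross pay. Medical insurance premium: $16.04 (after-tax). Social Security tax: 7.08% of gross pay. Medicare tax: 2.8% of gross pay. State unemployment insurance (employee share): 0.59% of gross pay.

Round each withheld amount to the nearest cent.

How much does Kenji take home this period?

$2,292.80

PFL insurance: $2,610.92 × 0.011 = $28.72
Medicare tax: $2,610.92 × 0.028 = $73.11
Social Security tax: $2,610.92 × 0.0708 = $184.85
State unemployment insurance (employee share): $2,610.92 × 0.0059 = $15.40
Medical insurance premium: $16.04
Total deductions = $28.72 + $73.11 + $184.85 + $15.40 + $16.04 = $318.12
Net pay = $2,610.92 − $318.12 = $2,292.80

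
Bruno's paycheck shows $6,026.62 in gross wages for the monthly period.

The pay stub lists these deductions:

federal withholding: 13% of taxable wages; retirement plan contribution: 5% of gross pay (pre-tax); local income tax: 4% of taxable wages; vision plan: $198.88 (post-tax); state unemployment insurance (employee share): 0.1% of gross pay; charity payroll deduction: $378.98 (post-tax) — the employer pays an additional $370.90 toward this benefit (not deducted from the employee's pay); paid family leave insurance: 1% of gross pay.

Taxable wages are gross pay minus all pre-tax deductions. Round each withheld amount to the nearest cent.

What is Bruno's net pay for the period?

$4,107.83

Retirement plan contribution: $6,026.62 × 0.05 = $301.33
Taxable wages = $6,026.62 − $301.33 = $5,725.29
Local income tax: $5,725.29 × 0.04 = $229.01
Federal withholding: $5,725.29 × 0.13 = $744.29
Paid family leave insurance: $6,026.62 × 0.01 = $60.27
State unemployment insurance (employee share): $6,026.62 × 0.001 = $6.03
Vision plan: $198.88
Charity payroll deduction: $378.98
(Employer's $370.90 toward charity payroll deduction is not withheld from the employee.)
Total deductions = $301.33 + $229.01 + $744.29 + $60.27 + $6.03 + $198.88 + $378.98 = $1,918.79
Net pay = $6,026.62 − $1,918.79 = $4,107.83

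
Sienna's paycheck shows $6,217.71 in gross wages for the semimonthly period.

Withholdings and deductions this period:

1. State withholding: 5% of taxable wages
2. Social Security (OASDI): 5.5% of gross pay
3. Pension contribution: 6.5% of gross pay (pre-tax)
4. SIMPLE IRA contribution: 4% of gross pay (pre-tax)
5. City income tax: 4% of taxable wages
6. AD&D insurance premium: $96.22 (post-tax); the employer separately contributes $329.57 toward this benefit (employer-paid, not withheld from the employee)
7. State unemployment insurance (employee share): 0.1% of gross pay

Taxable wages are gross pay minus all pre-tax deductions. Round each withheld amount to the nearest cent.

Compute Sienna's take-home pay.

SIMPLE IRA contribution: $6,217.71 × 0.04 = $248.71
Pension contribution: $6,217.71 × 0.065 = $404.15
Pre-tax total = $248.71 + $404.15 = $652.86
Taxable wages = $6,217.71 − $652.86 = $5,564.85
City income tax: $5,564.85 × 0.04 = $222.59
State withholding: $5,564.85 × 0.05 = $278.24
Social Security (OASDI): $6,217.71 × 0.055 = $341.97
State unemployment insurance (employee share): $6,217.71 × 0.001 = $6.22
AD&D insurance premium: $96.22
(Employer's $329.57 toward AD&D insurance premium is not withheld from the employee.)
Total deductions = $248.71 + $404.15 + $222.59 + $278.24 + $341.97 + $6.22 + $96.22 = $1,598.10
Net pay = $6,217.71 − $1,598.10 = $4,619.61

$4,619.61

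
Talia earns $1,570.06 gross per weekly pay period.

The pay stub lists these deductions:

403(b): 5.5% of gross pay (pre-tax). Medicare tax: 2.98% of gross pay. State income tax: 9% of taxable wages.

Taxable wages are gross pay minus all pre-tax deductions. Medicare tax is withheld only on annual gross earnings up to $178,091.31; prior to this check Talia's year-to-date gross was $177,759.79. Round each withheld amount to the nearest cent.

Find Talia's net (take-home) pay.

$1,340.30

403(b): $1,570.06 × 0.055 = $86.35
Taxable wages = $1,570.06 − $86.35 = $1,483.71
State income tax: $1,483.71 × 0.09 = $133.53
Medicare tax: only $178,091.31 − $177,759.79 = $331.52 of this check is subject → $331.52 × 0.0298 = $9.88
Total deductions = $86.35 + $133.53 + $9.88 = $229.76
Net pay = $1,570.06 − $229.76 = $1,340.30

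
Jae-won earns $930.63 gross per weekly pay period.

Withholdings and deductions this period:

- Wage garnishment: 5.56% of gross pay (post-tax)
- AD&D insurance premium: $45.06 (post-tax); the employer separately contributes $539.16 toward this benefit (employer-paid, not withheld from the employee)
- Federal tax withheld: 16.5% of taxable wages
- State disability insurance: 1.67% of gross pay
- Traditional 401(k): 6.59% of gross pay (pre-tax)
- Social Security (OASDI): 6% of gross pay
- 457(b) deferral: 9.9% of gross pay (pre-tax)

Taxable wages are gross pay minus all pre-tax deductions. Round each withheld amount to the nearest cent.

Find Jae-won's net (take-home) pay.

457(b) deferral: $930.63 × 0.099 = $92.13
Traditional 401(k): $930.63 × 0.0659 = $61.33
Pre-tax total = $92.13 + $61.33 = $153.46
Taxable wages = $930.63 − $153.46 = $777.17
Federal tax withheld: $777.17 × 0.165 = $128.23
State disability insurance: $930.63 × 0.0167 = $15.54
Social Security (OASDI): $930.63 × 0.06 = $55.84
AD&D insurance premium: $45.06
Wage garnishment: $930.63 × 0.0556 = $51.74
(Employer's $539.16 toward AD&D insurance premium is not withheld from the employee.)
Total deductions = $92.13 + $61.33 + $128.23 + $15.54 + $55.84 + $45.06 + $51.74 = $449.87
Net pay = $930.63 − $449.87 = $480.76

$480.76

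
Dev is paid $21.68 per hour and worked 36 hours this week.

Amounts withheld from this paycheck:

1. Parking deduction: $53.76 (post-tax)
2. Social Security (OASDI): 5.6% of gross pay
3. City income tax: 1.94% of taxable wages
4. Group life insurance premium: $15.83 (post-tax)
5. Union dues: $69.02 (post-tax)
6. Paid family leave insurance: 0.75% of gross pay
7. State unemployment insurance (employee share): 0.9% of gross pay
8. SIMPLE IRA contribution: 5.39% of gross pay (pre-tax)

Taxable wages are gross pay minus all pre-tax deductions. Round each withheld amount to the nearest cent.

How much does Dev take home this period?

$528.89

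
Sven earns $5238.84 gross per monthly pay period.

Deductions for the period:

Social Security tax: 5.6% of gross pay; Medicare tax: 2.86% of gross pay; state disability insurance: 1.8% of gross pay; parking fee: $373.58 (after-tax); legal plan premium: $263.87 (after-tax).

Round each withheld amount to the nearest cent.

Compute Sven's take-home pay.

$4063.88

State disability insurance: $5238.84 × 0.018 = $94.30
Medicare tax: $5238.84 × 0.0286 = $149.83
Social Security tax: $5238.84 × 0.056 = $293.38
Legal plan premium: $263.87
Parking fee: $373.58
Total deductions = $94.30 + $149.83 + $293.38 + $263.87 + $373.58 = $1174.96
Net pay = $5238.84 − $1174.96 = $4063.88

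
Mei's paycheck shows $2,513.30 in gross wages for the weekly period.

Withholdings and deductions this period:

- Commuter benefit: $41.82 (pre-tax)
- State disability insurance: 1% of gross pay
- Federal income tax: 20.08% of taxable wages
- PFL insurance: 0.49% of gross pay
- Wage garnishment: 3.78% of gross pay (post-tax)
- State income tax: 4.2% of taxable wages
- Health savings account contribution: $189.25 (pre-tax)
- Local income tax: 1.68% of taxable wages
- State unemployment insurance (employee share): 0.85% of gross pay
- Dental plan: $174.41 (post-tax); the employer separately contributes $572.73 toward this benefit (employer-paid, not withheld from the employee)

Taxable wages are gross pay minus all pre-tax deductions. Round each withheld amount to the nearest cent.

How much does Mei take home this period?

Health savings account contribution: $189.25
Commuter benefit: $41.82
Pre-tax total = $189.25 + $41.82 = $231.07
Taxable wages = $2,513.30 − $231.07 = $2,282.23
State income tax: $2,282.23 × 0.042 = $95.85
Federal income tax: $2,282.23 × 0.2008 = $458.27
Local income tax: $2,282.23 × 0.0168 = $38.34
PFL insurance: $2,513.30 × 0.0049 = $12.32
State unemployment insurance (employee share): $2,513.30 × 0.0085 = $21.36
State disability insurance: $2,513.30 × 0.01 = $25.13
Wage garnishment: $2,513.30 × 0.0378 = $95.00
Dental plan: $174.41
(Employer's $572.73 toward dental plan is not withheld from the employee.)
Total deductions = $189.25 + $41.82 + $95.85 + $458.27 + $38.34 + $12.32 + $21.36 + $25.13 + $95.00 + $174.41 = $1,151.75
Net pay = $2,513.30 − $1,151.75 = $1,361.55

$1,361.55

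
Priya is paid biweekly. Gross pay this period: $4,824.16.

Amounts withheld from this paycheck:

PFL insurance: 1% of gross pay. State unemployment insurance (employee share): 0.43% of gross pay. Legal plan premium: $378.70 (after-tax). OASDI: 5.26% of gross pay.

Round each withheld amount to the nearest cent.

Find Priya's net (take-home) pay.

State unemployment insurance (employee share): $4,824.16 × 0.0043 = $20.74
PFL insurance: $4,824.16 × 0.01 = $48.24
OASDI: $4,824.16 × 0.0526 = $253.75
Legal plan premium: $378.70
Total deductions = $20.74 + $48.24 + $253.75 + $378.70 = $701.43
Net pay = $4,824.16 − $701.43 = $4,122.73

$4,122.73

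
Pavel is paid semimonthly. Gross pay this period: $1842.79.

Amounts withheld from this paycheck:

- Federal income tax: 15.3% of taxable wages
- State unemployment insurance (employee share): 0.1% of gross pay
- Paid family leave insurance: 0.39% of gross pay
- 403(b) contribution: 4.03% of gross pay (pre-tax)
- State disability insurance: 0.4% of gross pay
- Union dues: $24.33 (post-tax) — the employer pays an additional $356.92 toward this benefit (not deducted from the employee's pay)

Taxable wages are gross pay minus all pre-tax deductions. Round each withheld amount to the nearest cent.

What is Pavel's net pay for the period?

403(b) contribution: $1842.79 × 0.0403 = $74.26
Taxable wages = $1842.79 − $74.26 = $1768.53
Federal income tax: $1768.53 × 0.153 = $270.59
State disability insurance: $1842.79 × 0.004 = $7.37
State unemployment insurance (employee share): $1842.79 × 0.001 = $1.84
Paid family leave insurance: $1842.79 × 0.0039 = $7.19
Union dues: $24.33
(Employer's $356.92 toward union dues is not withheld from the employee.)
Total deductions = $74.26 + $270.59 + $7.37 + $1.84 + $7.19 + $24.33 = $385.58
Net pay = $1842.79 − $385.58 = $1457.21

$1457.21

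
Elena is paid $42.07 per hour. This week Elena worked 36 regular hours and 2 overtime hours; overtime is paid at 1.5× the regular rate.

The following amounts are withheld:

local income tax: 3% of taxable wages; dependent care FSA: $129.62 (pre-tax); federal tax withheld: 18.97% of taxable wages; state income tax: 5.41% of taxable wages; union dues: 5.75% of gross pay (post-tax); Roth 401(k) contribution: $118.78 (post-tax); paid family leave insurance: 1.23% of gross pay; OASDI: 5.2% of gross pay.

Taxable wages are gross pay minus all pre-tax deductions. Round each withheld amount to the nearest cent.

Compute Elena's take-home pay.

Regular pay: 36 × $42.07 = $1,514.52
Overtime pay: 2 × $42.07 × 1.5 = $126.21
Gross pay = $1,514.52 + $126.21 = $1,640.73
Dependent care FSA: $129.62
Taxable wages = $1,640.73 − $129.62 = $1,511.11
State income tax: $1,511.11 × 0.0541 = $81.75
Local income tax: $1,511.11 × 0.03 = $45.33
Federal tax withheld: $1,511.11 × 0.1897 = $286.66
Paid family leave insurance: $1,640.73 × 0.0123 = $20.18
OASDI: $1,640.73 × 0.052 = $85.32
Union dues: $1,640.73 × 0.0575 = $94.34
Roth 401(k) contribution: $118.78
Total deductions = $129.62 + $81.75 + $45.33 + $286.66 + $20.18 + $85.32 + $94.34 + $118.78 = $861.98
Net pay = $1,640.73 − $861.98 = $778.75

$778.75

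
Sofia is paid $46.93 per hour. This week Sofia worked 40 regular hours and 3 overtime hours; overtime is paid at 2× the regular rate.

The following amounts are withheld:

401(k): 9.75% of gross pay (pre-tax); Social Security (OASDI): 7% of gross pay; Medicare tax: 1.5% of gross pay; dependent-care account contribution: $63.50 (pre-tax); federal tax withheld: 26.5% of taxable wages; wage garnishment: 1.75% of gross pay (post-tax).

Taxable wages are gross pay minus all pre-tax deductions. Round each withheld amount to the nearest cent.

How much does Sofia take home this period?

$1164.06

Regular pay: 40 × $46.93 = $1877.20
Overtime pay: 3 × $46.93 × 2 = $281.58
Gross pay = $1877.20 + $281.58 = $2158.78
Dependent-care account contribution: $63.50
401(k): $2158.78 × 0.0975 = $210.48
Pre-tax total = $63.50 + $210.48 = $273.98
Taxable wages = $2158.78 − $273.98 = $1884.80
Federal tax withheld: $1884.80 × 0.265 = $499.47
Social Security (OASDI): $2158.78 × 0.07 = $151.11
Medicare tax: $2158.78 × 0.015 = $32.38
Wage garnishment: $2158.78 × 0.0175 = $37.78
Total deductions = $63.50 + $210.48 + $499.47 + $151.11 + $32.38 + $37.78 = $994.72
Net pay = $2158.78 − $994.72 = $1164.06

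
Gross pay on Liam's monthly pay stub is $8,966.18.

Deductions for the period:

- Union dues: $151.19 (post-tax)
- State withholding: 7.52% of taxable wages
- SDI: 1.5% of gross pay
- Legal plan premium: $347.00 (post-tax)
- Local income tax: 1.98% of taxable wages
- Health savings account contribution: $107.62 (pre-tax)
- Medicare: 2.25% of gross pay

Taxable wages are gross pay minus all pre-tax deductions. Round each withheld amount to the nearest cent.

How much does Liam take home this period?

Health savings account contribution: $107.62
Taxable wages = $8,966.18 − $107.62 = $8,858.56
State withholding: $8,858.56 × 0.0752 = $666.16
Local income tax: $8,858.56 × 0.0198 = $175.40
Medicare: $8,966.18 × 0.0225 = $201.74
SDI: $8,966.18 × 0.015 = $134.49
Legal plan premium: $347.00
Union dues: $151.19
Total deductions = $107.62 + $666.16 + $175.40 + $201.74 + $134.49 + $347.00 + $151.19 = $1,783.60
Net pay = $8,966.18 − $1,783.60 = $7,182.58

$7,182.58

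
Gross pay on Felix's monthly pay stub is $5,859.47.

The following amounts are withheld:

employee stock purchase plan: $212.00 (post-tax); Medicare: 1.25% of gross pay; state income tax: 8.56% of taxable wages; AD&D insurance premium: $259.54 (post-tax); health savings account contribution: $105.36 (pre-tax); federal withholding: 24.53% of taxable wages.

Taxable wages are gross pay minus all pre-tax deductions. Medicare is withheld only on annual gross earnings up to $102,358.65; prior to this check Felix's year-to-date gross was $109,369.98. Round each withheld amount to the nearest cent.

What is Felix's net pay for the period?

Health savings account contribution: $105.36
Taxable wages = $5,859.47 − $105.36 = $5,754.11
Federal withholding: $5,754.11 × 0.2453 = $1,411.48
State income tax: $5,754.11 × 0.0856 = $492.55
Medicare: annual cap $102,358.65 already reached (YTD $109,369.98), so $0.00
Employee stock purchase plan: $212.00
AD&D insurance premium: $259.54
Total deductions = $105.36 + $1,411.48 + $492.55 + $0.00 + $212.00 + $259.54 = $2,480.93
Net pay = $5,859.47 − $2,480.93 = $3,378.54

$3,378.54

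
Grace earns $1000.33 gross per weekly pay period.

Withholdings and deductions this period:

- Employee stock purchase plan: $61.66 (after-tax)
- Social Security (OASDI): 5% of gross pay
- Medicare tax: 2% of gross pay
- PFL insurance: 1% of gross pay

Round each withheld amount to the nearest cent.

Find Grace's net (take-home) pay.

$858.64

Medicare tax: $1000.33 × 0.02 = $20.01
Social Security (OASDI): $1000.33 × 0.05 = $50.02
PFL insurance: $1000.33 × 0.01 = $10.00
Employee stock purchase plan: $61.66
Total deductions = $20.01 + $50.02 + $10.00 + $61.66 = $141.69
Net pay = $1000.33 − $141.69 = $858.64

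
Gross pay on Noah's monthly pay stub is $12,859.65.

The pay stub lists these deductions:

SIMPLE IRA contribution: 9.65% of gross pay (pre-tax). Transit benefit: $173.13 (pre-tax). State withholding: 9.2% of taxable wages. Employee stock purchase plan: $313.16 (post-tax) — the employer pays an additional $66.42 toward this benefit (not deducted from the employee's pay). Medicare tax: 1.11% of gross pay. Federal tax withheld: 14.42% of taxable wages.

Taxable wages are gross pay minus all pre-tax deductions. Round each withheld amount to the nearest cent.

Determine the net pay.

$8,286.22

Transit benefit: $173.13
SIMPLE IRA contribution: $12,859.65 × 0.0965 = $1,240.96
Pre-tax total = $173.13 + $1,240.96 = $1,414.09
Taxable wages = $12,859.65 − $1,414.09 = $11,445.56
State withholding: $11,445.56 × 0.092 = $1,052.99
Federal tax withheld: $11,445.56 × 0.1442 = $1,650.45
Medicare tax: $12,859.65 × 0.0111 = $142.74
Employee stock purchase plan: $313.16
(Employer's $66.42 toward employee stock purchase plan is not withheld from the employee.)
Total deductions = $173.13 + $1,240.96 + $1,052.99 + $1,650.45 + $142.74 + $313.16 = $4,573.43
Net pay = $12,859.65 − $4,573.43 = $8,286.22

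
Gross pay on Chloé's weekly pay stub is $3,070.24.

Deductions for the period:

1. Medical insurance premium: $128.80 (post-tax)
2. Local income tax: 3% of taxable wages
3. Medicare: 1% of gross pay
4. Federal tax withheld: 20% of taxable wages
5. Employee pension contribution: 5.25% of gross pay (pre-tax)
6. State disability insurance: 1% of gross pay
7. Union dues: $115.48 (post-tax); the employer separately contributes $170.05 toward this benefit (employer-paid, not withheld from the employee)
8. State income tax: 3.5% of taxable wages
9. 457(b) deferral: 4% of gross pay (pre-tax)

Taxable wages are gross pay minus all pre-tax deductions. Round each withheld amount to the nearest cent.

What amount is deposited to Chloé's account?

$1,742.20

457(b) deferral: $3,070.24 × 0.04 = $122.81
Employee pension contribution: $3,070.24 × 0.0525 = $161.19
Pre-tax total = $122.81 + $161.19 = $284.00
Taxable wages = $3,070.24 − $284.00 = $2,786.24
Federal tax withheld: $2,786.24 × 0.2 = $557.25
State income tax: $2,786.24 × 0.035 = $97.52
Local income tax: $2,786.24 × 0.03 = $83.59
Medicare: $3,070.24 × 0.01 = $30.70
State disability insurance: $3,070.24 × 0.01 = $30.70
Union dues: $115.48
Medical insurance premium: $128.80
(Employer's $170.05 toward union dues is not withheld from the employee.)
Total deductions = $122.81 + $161.19 + $557.25 + $97.52 + $83.59 + $30.70 + $30.70 + $115.48 + $128.80 = $1,328.04
Net pay = $3,070.24 − $1,328.04 = $1,742.20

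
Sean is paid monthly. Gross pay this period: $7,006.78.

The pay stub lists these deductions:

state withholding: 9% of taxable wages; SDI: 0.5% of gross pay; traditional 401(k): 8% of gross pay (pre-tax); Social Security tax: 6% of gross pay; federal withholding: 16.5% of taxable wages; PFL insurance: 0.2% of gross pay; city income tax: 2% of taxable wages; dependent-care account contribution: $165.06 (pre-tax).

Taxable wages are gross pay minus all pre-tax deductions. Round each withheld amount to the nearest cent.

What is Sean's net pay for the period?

Dependent-care account contribution: $165.06
Traditional 401(k): $7,006.78 × 0.08 = $560.54
Pre-tax total = $165.06 + $560.54 = $725.60
Taxable wages = $7,006.78 − $725.60 = $6,281.18
Federal withholding: $6,281.18 × 0.165 = $1,036.39
City income tax: $6,281.18 × 0.02 = $125.62
State withholding: $6,281.18 × 0.09 = $565.31
PFL insurance: $7,006.78 × 0.002 = $14.01
Social Security tax: $7,006.78 × 0.06 = $420.41
SDI: $7,006.78 × 0.005 = $35.03
Total deductions = $165.06 + $560.54 + $1,036.39 + $125.62 + $565.31 + $14.01 + $420.41 + $35.03 = $2,922.37
Net pay = $7,006.78 − $2,922.37 = $4,084.41

$4,084.41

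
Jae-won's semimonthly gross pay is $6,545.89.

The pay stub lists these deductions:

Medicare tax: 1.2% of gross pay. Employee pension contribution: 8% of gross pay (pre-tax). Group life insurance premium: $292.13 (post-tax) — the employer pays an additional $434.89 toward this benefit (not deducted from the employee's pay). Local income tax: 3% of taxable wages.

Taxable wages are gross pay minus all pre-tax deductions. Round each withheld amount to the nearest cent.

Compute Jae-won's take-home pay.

Employee pension contribution: $6,545.89 × 0.08 = $523.67
Taxable wages = $6,545.89 − $523.67 = $6,022.22
Local income tax: $6,022.22 × 0.03 = $180.67
Medicare tax: $6,545.89 × 0.012 = $78.55
Group life insurance premium: $292.13
(Employer's $434.89 toward group life insurance premium is not withheld from the employee.)
Total deductions = $523.67 + $180.67 + $78.55 + $292.13 = $1,075.02
Net pay = $6,545.89 − $1,075.02 = $5,470.87

$5,470.87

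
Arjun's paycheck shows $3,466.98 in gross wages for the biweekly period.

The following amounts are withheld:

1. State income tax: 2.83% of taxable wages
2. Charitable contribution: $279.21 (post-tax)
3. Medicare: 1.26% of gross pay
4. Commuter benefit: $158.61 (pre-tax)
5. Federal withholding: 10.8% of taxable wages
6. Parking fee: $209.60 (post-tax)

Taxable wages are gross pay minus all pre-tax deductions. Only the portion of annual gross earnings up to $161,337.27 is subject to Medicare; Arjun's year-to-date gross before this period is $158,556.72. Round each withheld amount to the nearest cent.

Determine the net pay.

$2,333.60

Commuter benefit: $158.61
Taxable wages = $3,466.98 − $158.61 = $3,308.37
State income tax: $3,308.37 × 0.0283 = $93.63
Federal withholding: $3,308.37 × 0.108 = $357.30
Medicare: only $161,337.27 − $158,556.72 = $2,780.55 of this check is subject → $2,780.55 × 0.0126 = $35.03
Parking fee: $209.60
Charitable contribution: $279.21
Total deductions = $158.61 + $93.63 + $357.30 + $35.03 + $209.60 + $279.21 = $1,133.38
Net pay = $3,466.98 − $1,133.38 = $2,333.60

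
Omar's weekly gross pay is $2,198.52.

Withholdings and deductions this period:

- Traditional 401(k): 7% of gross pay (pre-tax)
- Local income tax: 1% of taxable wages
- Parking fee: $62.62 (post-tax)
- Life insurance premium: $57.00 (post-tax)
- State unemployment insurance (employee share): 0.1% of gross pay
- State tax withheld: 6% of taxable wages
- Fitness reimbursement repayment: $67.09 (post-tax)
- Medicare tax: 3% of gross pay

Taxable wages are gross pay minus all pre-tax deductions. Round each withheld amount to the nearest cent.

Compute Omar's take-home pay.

$1,646.62

Traditional 401(k): $2,198.52 × 0.07 = $153.90
Taxable wages = $2,198.52 − $153.90 = $2,044.62
State tax withheld: $2,044.62 × 0.06 = $122.68
Local income tax: $2,044.62 × 0.01 = $20.45
State unemployment insurance (employee share): $2,198.52 × 0.001 = $2.20
Medicare tax: $2,198.52 × 0.03 = $65.96
Life insurance premium: $57.00
Parking fee: $62.62
Fitness reimbursement repayment: $67.09
Total deductions = $153.90 + $122.68 + $20.45 + $2.20 + $65.96 + $57.00 + $62.62 + $67.09 = $551.90
Net pay = $2,198.52 − $551.90 = $1,646.62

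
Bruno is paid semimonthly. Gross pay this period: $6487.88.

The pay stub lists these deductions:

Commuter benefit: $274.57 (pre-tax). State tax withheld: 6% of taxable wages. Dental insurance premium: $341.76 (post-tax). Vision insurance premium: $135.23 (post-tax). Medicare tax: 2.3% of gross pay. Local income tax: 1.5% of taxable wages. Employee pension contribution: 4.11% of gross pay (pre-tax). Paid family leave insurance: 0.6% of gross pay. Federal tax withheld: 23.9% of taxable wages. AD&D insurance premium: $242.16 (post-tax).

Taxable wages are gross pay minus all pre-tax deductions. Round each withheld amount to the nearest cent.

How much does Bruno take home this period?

$3172.11

Commuter benefit: $274.57
Employee pension contribution: $6487.88 × 0.0411 = $266.65
Pre-tax total = $274.57 + $266.65 = $541.22
Taxable wages = $6487.88 − $541.22 = $5946.66
Local income tax: $5946.66 × 0.015 = $89.20
State tax withheld: $5946.66 × 0.06 = $356.80
Federal tax withheld: $5946.66 × 0.239 = $1421.25
Paid family leave insurance: $6487.88 × 0.006 = $38.93
Medicare tax: $6487.88 × 0.023 = $149.22
Dental insurance premium: $341.76
AD&D insurance premium: $242.16
Vision insurance premium: $135.23
Total deductions = $274.57 + $266.65 + $89.20 + $356.80 + $1421.25 + $38.93 + $149.22 + $341.76 + $242.16 + $135.23 = $3315.77
Net pay = $6487.88 − $3315.77 = $3172.11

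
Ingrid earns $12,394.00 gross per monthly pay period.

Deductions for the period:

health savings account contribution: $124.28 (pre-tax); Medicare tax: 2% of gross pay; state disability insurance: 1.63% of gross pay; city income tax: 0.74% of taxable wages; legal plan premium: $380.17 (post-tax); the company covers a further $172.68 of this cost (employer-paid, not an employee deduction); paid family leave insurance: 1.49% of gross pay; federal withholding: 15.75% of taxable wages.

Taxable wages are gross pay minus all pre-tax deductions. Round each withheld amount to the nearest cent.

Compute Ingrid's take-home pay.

$9,231.70

Health savings account contribution: $124.28
Taxable wages = $12,394.00 − $124.28 = $12,269.72
Federal withholding: $12,269.72 × 0.1575 = $1,932.48
City income tax: $12,269.72 × 0.0074 = $90.80
State disability insurance: $12,394.00 × 0.0163 = $202.02
Medicare tax: $12,394.00 × 0.02 = $247.88
Paid family leave insurance: $12,394.00 × 0.0149 = $184.67
Legal plan premium: $380.17
(Employer's $172.68 toward legal plan premium is not withheld from the employee.)
Total deductions = $124.28 + $1,932.48 + $90.80 + $202.02 + $247.88 + $184.67 + $380.17 = $3,162.30
Net pay = $12,394.00 − $3,162.30 = $9,231.70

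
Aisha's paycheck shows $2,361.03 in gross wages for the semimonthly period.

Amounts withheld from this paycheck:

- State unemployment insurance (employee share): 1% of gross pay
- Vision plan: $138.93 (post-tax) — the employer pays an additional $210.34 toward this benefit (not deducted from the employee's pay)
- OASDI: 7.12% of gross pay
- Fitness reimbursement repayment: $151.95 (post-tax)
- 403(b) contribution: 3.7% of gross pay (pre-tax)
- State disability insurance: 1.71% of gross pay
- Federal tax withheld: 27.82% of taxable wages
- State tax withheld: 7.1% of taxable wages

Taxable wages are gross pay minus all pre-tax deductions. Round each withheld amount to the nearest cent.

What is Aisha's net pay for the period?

$956.74

403(b) contribution: $2,361.03 × 0.037 = $87.36
Taxable wages = $2,361.03 − $87.36 = $2,273.67
State tax withheld: $2,273.67 × 0.071 = $161.43
Federal tax withheld: $2,273.67 × 0.2782 = $632.53
OASDI: $2,361.03 × 0.0712 = $168.11
State disability insurance: $2,361.03 × 0.0171 = $40.37
State unemployment insurance (employee share): $2,361.03 × 0.01 = $23.61
Vision plan: $138.93
Fitness reimbursement repayment: $151.95
(Employer's $210.34 toward vision plan is not withheld from the employee.)
Total deductions = $87.36 + $161.43 + $632.53 + $168.11 + $40.37 + $23.61 + $138.93 + $151.95 = $1,404.29
Net pay = $2,361.03 − $1,404.29 = $956.74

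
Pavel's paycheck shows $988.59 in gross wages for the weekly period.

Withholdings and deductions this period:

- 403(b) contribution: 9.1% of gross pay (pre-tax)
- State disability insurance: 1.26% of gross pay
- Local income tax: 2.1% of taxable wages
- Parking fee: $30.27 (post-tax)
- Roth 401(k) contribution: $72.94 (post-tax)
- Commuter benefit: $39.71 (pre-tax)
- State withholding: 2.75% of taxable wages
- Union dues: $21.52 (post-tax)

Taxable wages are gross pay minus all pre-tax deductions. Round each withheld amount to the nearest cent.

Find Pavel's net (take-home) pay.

403(b) contribution: $988.59 × 0.091 = $89.96
Commuter benefit: $39.71
Pre-tax total = $89.96 + $39.71 = $129.67
Taxable wages = $988.59 − $129.67 = $858.92
State withholding: $858.92 × 0.0275 = $23.62
Local income tax: $858.92 × 0.021 = $18.04
State disability insurance: $988.59 × 0.0126 = $12.46
Parking fee: $30.27
Roth 401(k) contribution: $72.94
Union dues: $21.52
Total deductions = $89.96 + $39.71 + $23.62 + $18.04 + $12.46 + $30.27 + $72.94 + $21.52 = $308.52
Net pay = $988.59 − $308.52 = $680.07

$680.07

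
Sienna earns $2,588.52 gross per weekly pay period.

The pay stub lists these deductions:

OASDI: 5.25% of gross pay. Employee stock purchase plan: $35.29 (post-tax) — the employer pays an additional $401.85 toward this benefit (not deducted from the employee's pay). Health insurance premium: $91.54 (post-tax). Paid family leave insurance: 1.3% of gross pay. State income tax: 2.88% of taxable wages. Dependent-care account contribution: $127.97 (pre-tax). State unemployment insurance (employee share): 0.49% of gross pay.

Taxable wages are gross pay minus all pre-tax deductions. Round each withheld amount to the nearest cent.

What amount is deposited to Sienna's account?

$2,080.63

Dependent-care account contribution: $127.97
Taxable wages = $2,588.52 − $127.97 = $2,460.55
State income tax: $2,460.55 × 0.0288 = $70.86
Paid family leave insurance: $2,588.52 × 0.013 = $33.65
State unemployment insurance (employee share): $2,588.52 × 0.0049 = $12.68
OASDI: $2,588.52 × 0.0525 = $135.90
Health insurance premium: $91.54
Employee stock purchase plan: $35.29
(Employer's $401.85 toward employee stock purchase plan is not withheld from the employee.)
Total deductions = $127.97 + $70.86 + $33.65 + $12.68 + $135.90 + $91.54 + $35.29 = $507.89
Net pay = $2,588.52 − $507.89 = $2,080.63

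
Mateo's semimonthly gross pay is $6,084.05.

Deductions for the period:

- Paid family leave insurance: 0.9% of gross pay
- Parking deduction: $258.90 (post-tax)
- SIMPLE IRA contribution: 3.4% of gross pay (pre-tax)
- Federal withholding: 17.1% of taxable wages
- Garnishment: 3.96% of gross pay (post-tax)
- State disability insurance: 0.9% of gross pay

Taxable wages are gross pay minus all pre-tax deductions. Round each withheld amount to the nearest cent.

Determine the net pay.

$4,262.84

SIMPLE IRA contribution: $6,084.05 × 0.034 = $206.86
Taxable wages = $6,084.05 − $206.86 = $5,877.19
Federal withholding: $5,877.19 × 0.171 = $1,005.00
State disability insurance: $6,084.05 × 0.009 = $54.76
Paid family leave insurance: $6,084.05 × 0.009 = $54.76
Parking deduction: $258.90
Garnishment: $6,084.05 × 0.0396 = $240.93
Total deductions = $206.86 + $1,005.00 + $54.76 + $54.76 + $258.90 + $240.93 = $1,821.21
Net pay = $6,084.05 − $1,821.21 = $4,262.84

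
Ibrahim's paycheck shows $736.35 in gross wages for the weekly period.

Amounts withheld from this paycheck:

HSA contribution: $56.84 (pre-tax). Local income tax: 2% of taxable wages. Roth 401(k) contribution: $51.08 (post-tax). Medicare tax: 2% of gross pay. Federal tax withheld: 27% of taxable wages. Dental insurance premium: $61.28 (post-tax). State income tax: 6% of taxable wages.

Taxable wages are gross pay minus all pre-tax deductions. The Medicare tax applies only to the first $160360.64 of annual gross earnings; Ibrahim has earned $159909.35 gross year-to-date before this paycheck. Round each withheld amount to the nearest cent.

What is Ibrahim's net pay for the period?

HSA contribution: $56.84
Taxable wages = $736.35 − $56.84 = $679.51
State income tax: $679.51 × 0.06 = $40.77
Local income tax: $679.51 × 0.02 = $13.59
Federal tax withheld: $679.51 × 0.27 = $183.47
Medicare tax: only $160360.64 − $159909.35 = $451.29 of this check is subject → $451.29 × 0.02 = $9.03
Dental insurance premium: $61.28
Roth 401(k) contribution: $51.08
Total deductions = $56.84 + $40.77 + $13.59 + $183.47 + $9.03 + $61.28 + $51.08 = $416.06
Net pay = $736.35 − $416.06 = $320.29

$320.29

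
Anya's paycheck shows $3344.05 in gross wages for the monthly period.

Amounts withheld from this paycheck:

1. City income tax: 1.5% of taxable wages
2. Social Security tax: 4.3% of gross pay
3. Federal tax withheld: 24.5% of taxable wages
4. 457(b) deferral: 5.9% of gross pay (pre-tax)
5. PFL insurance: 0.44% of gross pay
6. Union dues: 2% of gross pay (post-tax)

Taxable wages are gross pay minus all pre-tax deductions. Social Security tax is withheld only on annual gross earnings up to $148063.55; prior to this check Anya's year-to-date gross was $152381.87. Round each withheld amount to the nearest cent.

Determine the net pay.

$2247.01

457(b) deferral: $3344.05 × 0.059 = $197.30
Taxable wages = $3344.05 − $197.30 = $3146.75
Federal tax withheld: $3146.75 × 0.245 = $770.95
City income tax: $3146.75 × 0.015 = $47.20
PFL insurance: $3344.05 × 0.0044 = $14.71
Social Security tax: annual cap $148063.55 already reached (YTD $152381.87), so $0.00
Union dues: $3344.05 × 0.02 = $66.88
Total deductions = $197.30 + $770.95 + $47.20 + $14.71 + $0.00 + $66.88 = $1097.04
Net pay = $3344.05 − $1097.04 = $2247.01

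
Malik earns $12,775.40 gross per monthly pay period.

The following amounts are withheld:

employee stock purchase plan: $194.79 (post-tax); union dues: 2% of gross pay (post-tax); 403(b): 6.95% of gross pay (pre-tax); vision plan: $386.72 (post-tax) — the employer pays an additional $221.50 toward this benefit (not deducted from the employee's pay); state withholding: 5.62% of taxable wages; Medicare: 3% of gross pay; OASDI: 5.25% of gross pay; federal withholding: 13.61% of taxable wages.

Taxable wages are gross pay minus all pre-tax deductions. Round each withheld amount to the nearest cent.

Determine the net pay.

403(b): $12,775.40 × 0.0695 = $887.89
Taxable wages = $12,775.40 − $887.89 = $11,887.51
State withholding: $11,887.51 × 0.0562 = $668.08
Federal withholding: $11,887.51 × 0.1361 = $1,617.89
OASDI: $12,775.40 × 0.0525 = $670.71
Medicare: $12,775.40 × 0.03 = $383.26
Vision plan: $386.72
Union dues: $12,775.40 × 0.02 = $255.51
Employee stock purchase plan: $194.79
(Employer's $221.50 toward vision plan is not withheld from the employee.)
Total deductions = $887.89 + $668.08 + $1,617.89 + $670.71 + $383.26 + $386.72 + $255.51 + $194.79 = $5,064.85
Net pay = $12,775.40 − $5,064.85 = $7,710.55

$7,710.55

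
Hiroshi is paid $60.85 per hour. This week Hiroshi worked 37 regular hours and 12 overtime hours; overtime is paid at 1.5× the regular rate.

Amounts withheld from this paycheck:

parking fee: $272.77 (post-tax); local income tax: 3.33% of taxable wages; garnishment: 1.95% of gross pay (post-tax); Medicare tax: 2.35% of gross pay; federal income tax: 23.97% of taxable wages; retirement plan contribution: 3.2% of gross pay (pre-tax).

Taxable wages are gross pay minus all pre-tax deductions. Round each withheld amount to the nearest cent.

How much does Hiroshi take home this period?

$1,938.55

Regular pay: 37 × $60.85 = $2,251.45
Overtime pay: 12 × $60.85 × 1.5 = $1,095.30
Gross pay = $2,251.45 + $1,095.30 = $3,346.75
Retirement plan contribution: $3,346.75 × 0.032 = $107.10
Taxable wages = $3,346.75 − $107.10 = $3,239.65
Federal income tax: $3,239.65 × 0.2397 = $776.54
Local income tax: $3,239.65 × 0.0333 = $107.88
Medicare tax: $3,346.75 × 0.0235 = $78.65
Garnishment: $3,346.75 × 0.0195 = $65.26
Parking fee: $272.77
Total deductions = $107.10 + $776.54 + $107.88 + $78.65 + $65.26 + $272.77 = $1,408.20
Net pay = $3,346.75 − $1,408.20 = $1,938.55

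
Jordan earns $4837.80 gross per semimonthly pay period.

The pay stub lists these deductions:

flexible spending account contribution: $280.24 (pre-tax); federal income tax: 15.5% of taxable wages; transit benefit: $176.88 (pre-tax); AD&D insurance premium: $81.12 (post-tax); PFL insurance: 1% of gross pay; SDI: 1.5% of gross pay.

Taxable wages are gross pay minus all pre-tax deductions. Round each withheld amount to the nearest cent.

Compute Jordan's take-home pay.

$3499.60

Transit benefit: $176.88
Flexible spending account contribution: $280.24
Pre-tax total = $176.88 + $280.24 = $457.12
Taxable wages = $4837.80 − $457.12 = $4380.68
Federal income tax: $4380.68 × 0.155 = $679.01
PFL insurance: $4837.80 × 0.01 = $48.38
SDI: $4837.80 × 0.015 = $72.57
AD&D insurance premium: $81.12
Total deductions = $176.88 + $280.24 + $679.01 + $48.38 + $72.57 + $81.12 = $1338.20
Net pay = $4837.80 − $1338.20 = $3499.60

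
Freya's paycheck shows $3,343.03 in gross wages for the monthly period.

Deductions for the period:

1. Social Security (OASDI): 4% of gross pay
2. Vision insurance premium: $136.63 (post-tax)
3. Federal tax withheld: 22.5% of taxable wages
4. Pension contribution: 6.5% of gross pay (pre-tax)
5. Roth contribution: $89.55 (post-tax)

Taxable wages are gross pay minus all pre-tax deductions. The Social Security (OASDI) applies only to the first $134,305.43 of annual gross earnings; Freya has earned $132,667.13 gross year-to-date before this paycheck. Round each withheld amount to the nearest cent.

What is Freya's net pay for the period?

Pension contribution: $3,343.03 × 0.065 = $217.30
Taxable wages = $3,343.03 − $217.30 = $3,125.73
Federal tax withheld: $3,125.73 × 0.225 = $703.29
Social Security (OASDI): only $134,305.43 − $132,667.13 = $1,638.30 of this check is subject → $1,638.30 × 0.04 = $65.53
Roth contribution: $89.55
Vision insurance premium: $136.63
Total deductions = $217.30 + $703.29 + $65.53 + $89.55 + $136.63 = $1,212.30
Net pay = $3,343.03 − $1,212.30 = $2,130.73

$2,130.73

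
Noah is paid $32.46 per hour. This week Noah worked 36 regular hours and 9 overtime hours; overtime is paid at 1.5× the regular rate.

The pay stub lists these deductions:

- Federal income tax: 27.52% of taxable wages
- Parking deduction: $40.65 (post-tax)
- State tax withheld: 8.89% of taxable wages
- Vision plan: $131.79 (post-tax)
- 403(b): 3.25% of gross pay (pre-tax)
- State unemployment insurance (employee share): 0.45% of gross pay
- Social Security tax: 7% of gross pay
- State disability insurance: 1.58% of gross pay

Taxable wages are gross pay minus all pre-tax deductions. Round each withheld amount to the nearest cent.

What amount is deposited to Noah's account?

Regular pay: 36 × $32.46 = $1,168.56
Overtime pay: 9 × $32.46 × 1.5 = $438.21
Gross pay = $1,168.56 + $438.21 = $1,606.77
403(b): $1,606.77 × 0.0325 = $52.22
Taxable wages = $1,606.77 − $52.22 = $1,554.55
Federal income tax: $1,554.55 × 0.2752 = $427.81
State tax withheld: $1,554.55 × 0.0889 = $138.20
State disability insurance: $1,606.77 × 0.0158 = $25.39
Social Security tax: $1,606.77 × 0.07 = $112.47
State unemployment insurance (employee share): $1,606.77 × 0.0045 = $7.23
Parking deduction: $40.65
Vision plan: $131.79
Total deductions = $52.22 + $427.81 + $138.20 + $25.39 + $112.47 + $7.23 + $40.65 + $131.79 = $935.76
Net pay = $1,606.77 − $935.76 = $671.01

$671.01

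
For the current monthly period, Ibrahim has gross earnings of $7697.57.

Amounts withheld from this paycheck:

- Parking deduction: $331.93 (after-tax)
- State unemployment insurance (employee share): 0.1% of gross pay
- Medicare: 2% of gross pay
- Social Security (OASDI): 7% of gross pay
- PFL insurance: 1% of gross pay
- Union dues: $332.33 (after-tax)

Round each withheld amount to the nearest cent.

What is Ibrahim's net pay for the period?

$6255.85

State unemployment insurance (employee share): $7697.57 × 0.001 = $7.70
Medicare: $7697.57 × 0.02 = $153.95
Social Security (OASDI): $7697.57 × 0.07 = $538.83
PFL insurance: $7697.57 × 0.01 = $76.98
Union dues: $332.33
Parking deduction: $331.93
Total deductions = $7.70 + $153.95 + $538.83 + $76.98 + $332.33 + $331.93 = $1441.72
Net pay = $7697.57 − $1441.72 = $6255.85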